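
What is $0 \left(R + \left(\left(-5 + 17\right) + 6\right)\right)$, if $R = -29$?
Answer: $0$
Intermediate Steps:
$0 \left(R + \left(\left(-5 + 17\right) + 6\right)\right) = 0 \left(-29 + \left(\left(-5 + 17\right) + 6\right)\right) = 0 \left(-29 + \left(12 + 6\right)\right) = 0 \left(-29 + 18\right) = 0 \left(-11\right) = 0$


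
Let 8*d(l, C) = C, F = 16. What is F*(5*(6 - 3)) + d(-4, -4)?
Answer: 479/2 ≈ 239.50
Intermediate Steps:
d(l, C) = C/8
F*(5*(6 - 3)) + d(-4, -4) = 16*(5*(6 - 3)) + (1/8)*(-4) = 16*(5*3) - 1/2 = 16*15 - 1/2 = 240 - 1/2 = 479/2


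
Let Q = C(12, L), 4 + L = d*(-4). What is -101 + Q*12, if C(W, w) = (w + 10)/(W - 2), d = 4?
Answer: -113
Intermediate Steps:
L = -20 (L = -4 + 4*(-4) = -4 - 16 = -20)
C(W, w) = (10 + w)/(-2 + W)
Q = -1 (Q = (10 - 20)/(-2 + 12) = -10/10 = (⅒)*(-10) = -1)
-101 + Q*12 = -101 - 1*12 = -101 - 12 = -113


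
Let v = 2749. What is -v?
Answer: -2749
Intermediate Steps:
-v = -1*2749 = -2749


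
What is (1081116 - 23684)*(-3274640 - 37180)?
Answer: -3502024446240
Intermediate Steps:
(1081116 - 23684)*(-3274640 - 37180) = 1057432*(-3311820) = -3502024446240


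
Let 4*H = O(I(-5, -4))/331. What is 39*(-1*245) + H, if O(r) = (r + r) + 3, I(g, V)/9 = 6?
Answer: -12650709/1324 ≈ -9554.9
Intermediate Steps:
I(g, V) = 54 (I(g, V) = 9*6 = 54)
O(r) = 3 + 2*r (O(r) = 2*r + 3 = 3 + 2*r)
H = 111/1324 (H = ((3 + 2*54)/331)/4 = ((3 + 108)*(1/331))/4 = (111*(1/331))/4 = (1/4)*(111/331) = 111/1324 ≈ 0.083837)
39*(-1*245) + H = 39*(-1*245) + 111/1324 = 39*(-245) + 111/1324 = -9555 + 111/1324 = -12650709/1324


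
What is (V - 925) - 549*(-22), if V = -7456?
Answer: 3697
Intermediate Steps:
(V - 925) - 549*(-22) = (-7456 - 925) - 549*(-22) = -8381 + 12078 = 3697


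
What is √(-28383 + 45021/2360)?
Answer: 3*I*√4388214090/1180 ≈ 168.42*I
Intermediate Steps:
√(-28383 + 45021/2360) = √(-66938859/2360) = 3*I*√4388214090/1180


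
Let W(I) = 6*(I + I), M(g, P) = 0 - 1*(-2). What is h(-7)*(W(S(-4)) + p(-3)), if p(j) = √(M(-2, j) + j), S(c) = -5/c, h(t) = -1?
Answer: -15 - I ≈ -15.0 - 1.0*I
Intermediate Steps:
M(g, P) = 2 (M(g, P) = 0 + 2 = 2)
p(j) = √(2 + j)
W(I) = 12*I (W(I) = 6*(2*I) = 12*I)
h(-7)*(W(S(-4)) + p(-3)) = -(12*(-5/(-4)) + √(2 - 3)) = -(12*(-5*(-¼)) + √(-1)) = -(12*(5/4) + I) = -(15 + I) = -15 - I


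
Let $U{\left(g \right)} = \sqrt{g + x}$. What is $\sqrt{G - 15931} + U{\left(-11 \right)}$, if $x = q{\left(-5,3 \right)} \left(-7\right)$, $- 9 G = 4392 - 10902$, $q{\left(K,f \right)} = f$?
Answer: $\frac{i \left(\sqrt{136869} + 12 \sqrt{2}\right)}{3} \approx 128.98 i$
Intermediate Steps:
$G = \frac{2170}{3}$ ($G = - \frac{4392 - 10902}{9} = \left(- \frac{1}{9}\right) \left(-6510\right) = \frac{2170}{3} \approx 723.33$)
$x = -21$ ($x = 3 \left(-7\right) = -21$)
$U{\left(g \right)} = \sqrt{-21 + g}$ ($U{\left(g \right)} = \sqrt{g - 21} = \sqrt{-21 + g}$)
$\sqrt{G - 15931} + U{\left(-11 \right)} = \sqrt{\frac{2170}{3} - 15931} + \sqrt{-21 - 11} = \sqrt{- \frac{45623}{3}} + \sqrt{-32} = \frac{i \sqrt{136869}}{3} + 4 i \sqrt{2} = 4 i \sqrt{2} + \frac{i \sqrt{136869}}{3}$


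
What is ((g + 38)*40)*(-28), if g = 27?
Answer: -72800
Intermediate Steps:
((g + 38)*40)*(-28) = ((27 + 38)*40)*(-28) = (65*40)*(-28) = 2600*(-28) = -72800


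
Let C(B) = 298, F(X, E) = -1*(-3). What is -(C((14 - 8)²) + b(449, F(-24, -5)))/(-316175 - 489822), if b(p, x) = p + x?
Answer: 750/805997 ≈ 0.00093052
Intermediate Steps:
F(X, E) = 3
-(C((14 - 8)²) + b(449, F(-24, -5)))/(-316175 - 489822) = -(298 + (449 + 3))/(-316175 - 489822) = -(298 + 452)/(-805997) = -750*(-1)/805997 = -1*(-750/805997) = 750/805997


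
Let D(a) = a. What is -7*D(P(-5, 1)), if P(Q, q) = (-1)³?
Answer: 7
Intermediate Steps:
P(Q, q) = -1
-7*D(P(-5, 1)) = -7*(-1) = 7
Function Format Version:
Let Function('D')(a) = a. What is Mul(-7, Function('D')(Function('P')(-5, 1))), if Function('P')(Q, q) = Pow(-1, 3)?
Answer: 7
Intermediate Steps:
Function('P')(Q, q) = -1
Mul(-7, Function('D')(Function('P')(-5, 1))) = Mul(-7, -1) = 7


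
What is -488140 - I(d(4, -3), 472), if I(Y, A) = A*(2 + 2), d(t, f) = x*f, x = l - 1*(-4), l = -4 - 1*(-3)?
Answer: -490028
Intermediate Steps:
l = -1 (l = -4 + 3 = -1)
x = 3 (x = -1 - 1*(-4) = -1 + 4 = 3)
d(t, f) = 3*f
I(Y, A) = 4*A (I(Y, A) = A*4 = 4*A)
-488140 - I(d(4, -3), 472) = -488140 - 4*472 = -488140 - 1*1888 = -488140 - 1888 = -490028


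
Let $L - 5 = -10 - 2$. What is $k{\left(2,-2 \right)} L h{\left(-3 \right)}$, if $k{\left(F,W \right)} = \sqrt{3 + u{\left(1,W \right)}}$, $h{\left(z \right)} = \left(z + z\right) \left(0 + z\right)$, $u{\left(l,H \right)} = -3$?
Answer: $0$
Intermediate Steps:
$h{\left(z \right)} = 2 z^{2}$ ($h{\left(z \right)} = 2 z z = 2 z^{2}$)
$k{\left(F,W \right)} = 0$ ($k{\left(F,W \right)} = \sqrt{3 - 3} = \sqrt{0} = 0$)
$L = -7$ ($L = 5 - 12 = -7$)
$k{\left(2,-2 \right)} L h{\left(-3 \right)} = 0 \left(-7\right) 2 \left(-3\right)^{2} = 0 \cdot 2 \cdot 9 = 0 \cdot 18 = 0$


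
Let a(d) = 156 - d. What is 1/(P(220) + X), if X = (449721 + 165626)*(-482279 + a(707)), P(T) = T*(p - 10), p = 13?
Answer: -1/297107991350 ≈ -3.3658e-12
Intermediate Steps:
P(T) = 3*T (P(T) = T*(13 - 10) = T*3 = 3*T)
X = -297107992010 (X = (449721 + 165626)*(-482279 + (156 - 1*707)) = 615347*(-482279 + (156 - 707)) = 615347*(-482279 - 551) = 615347*(-482830) = -297107992010)
1/(P(220) + X) = 1/(3*220 - 297107992010) = 1/(660 - 297107992010) = 1/(-297107991350) = -1/297107991350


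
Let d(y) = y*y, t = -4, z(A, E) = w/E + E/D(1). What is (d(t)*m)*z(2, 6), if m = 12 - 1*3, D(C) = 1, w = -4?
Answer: 768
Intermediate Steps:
z(A, E) = E - 4/E (z(A, E) = -4/E + E/1 = -4/E + E*1 = -4/E + E = E - 4/E)
d(y) = y²
m = 9 (m = 12 - 3 = 9)
(d(t)*m)*z(2, 6) = ((-4)²*9)*(6 - 4/6) = (16*9)*(6 - 4*⅙) = 144*(6 - ⅔) = 144*(16/3) = 768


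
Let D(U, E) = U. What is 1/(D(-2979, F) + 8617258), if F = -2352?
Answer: 1/8614279 ≈ 1.1609e-7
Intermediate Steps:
1/(D(-2979, F) + 8617258) = 1/(-2979 + 8617258) = 1/8614279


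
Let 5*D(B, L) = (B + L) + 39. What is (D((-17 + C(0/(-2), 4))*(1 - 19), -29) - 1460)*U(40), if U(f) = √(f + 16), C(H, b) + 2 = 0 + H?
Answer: -13896*√14/5 ≈ -10399.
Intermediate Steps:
C(H, b) = -2 + H (C(H, b) = -2 + (0 + H) = -2 + H)
D(B, L) = 39/5 + B/5 + L/5 (D(B, L) = ((B + L) + 39)/5 = (39 + B + L)/5 = 39/5 + B/5 + L/5)
U(f) = √(16 + f)
(D((-17 + C(0/(-2), 4))*(1 - 19), -29) - 1460)*U(40) = ((39/5 + ((-17 + (-2 + 0/(-2)))*(1 - 19))/5 + (⅕)*(-29)) - 1460)*√(16 + 40) = ((39/5 + ((-17 + (-2 + 0*(-½)))*(-18))/5 - 29/5) - 1460)*√56 = ((39/5 + ((-17 + (-2 + 0))*(-18))/5 - 29/5) - 1460)*(2*√14) = ((39/5 + ((-17 - 2)*(-18))/5 - 29/5) - 1460)*(2*√14) = ((39/5 + (-19*(-18))/5 - 29/5) - 1460)*(2*√14) = ((39/5 + (⅕)*342 - 29/5) - 1460)*(2*√14) = ((39/5 + 342/5 - 29/5) - 1460)*(2*√14) = (352/5 - 1460)*(2*√14) = -13896*√14/5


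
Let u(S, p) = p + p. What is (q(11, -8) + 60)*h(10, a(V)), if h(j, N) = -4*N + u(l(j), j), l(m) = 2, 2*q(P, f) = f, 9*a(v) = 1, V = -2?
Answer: 9856/9 ≈ 1095.1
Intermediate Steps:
a(v) = ⅑ (a(v) = (⅑)*1 = ⅑)
q(P, f) = f/2
u(S, p) = 2*p
h(j, N) = -4*N + 2*j
(q(11, -8) + 60)*h(10, a(V)) = ((½)*(-8) + 60)*(-4*⅑ + 2*10) = (-4 + 60)*(-4/9 + 20) = 56*(176/9) = 9856/9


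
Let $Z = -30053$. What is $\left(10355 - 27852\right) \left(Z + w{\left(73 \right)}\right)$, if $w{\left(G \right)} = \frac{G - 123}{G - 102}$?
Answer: $\frac{15248408039}{29} \approx 5.2581 \cdot 10^{8}$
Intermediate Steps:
$w{\left(G \right)} = \frac{-123 + G}{-102 + G}$
$\left(10355 - 27852\right) \left(Z + w{\left(73 \right)}\right) = \left(10355 - 27852\right) \left(-30053 + \frac{-123 + 73}{-102 + 73}\right) = - 17497 \left(-30053 + \frac{1}{-29} \left(-50\right)\right) = - 17497 \left(-30053 - - \frac{50}{29}\right) = - 17497 \left(-30053 + \frac{50}{29}\right) = \left(-17497\right) \left(- \frac{871487}{29}\right) = \frac{15248408039}{29}$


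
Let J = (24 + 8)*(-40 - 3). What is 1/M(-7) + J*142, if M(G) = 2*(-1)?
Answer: -390785/2 ≈ -1.9539e+5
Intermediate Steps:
M(G) = -2
J = -1376 (J = 32*(-43) = -1376)
1/M(-7) + J*142 = 1/(-2) - 1376*142 = -½ - 195392 = -390785/2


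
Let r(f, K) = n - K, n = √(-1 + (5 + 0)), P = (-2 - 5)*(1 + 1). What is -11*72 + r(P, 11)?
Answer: -801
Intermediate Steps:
P = -14 (P = -7*2 = -14)
n = 2 (n = √(-1 + 5) = √4 = 2)
r(f, K) = 2 - K
-11*72 + r(P, 11) = -11*72 + (2 - 1*11) = -792 + (2 - 11) = -792 - 9 = -801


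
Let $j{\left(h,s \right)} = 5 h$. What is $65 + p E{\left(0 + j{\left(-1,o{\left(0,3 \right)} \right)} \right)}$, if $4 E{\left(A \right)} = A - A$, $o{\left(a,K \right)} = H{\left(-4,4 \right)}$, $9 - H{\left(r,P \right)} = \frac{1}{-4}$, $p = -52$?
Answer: $65$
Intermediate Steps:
$H{\left(r,P \right)} = \frac{37}{4}$ ($H{\left(r,P \right)} = 9 - \frac{1}{-4} = 9 - - \frac{1}{4} = 9 + \frac{1}{4} = \frac{37}{4}$)
$o{\left(a,K \right)} = \frac{37}{4}$
$E{\left(A \right)} = 0$ ($E{\left(A \right)} = \frac{A - A}{4} = \frac{1}{4} \cdot 0 = 0$)
$65 + p E{\left(0 + j{\left(-1,o{\left(0,3 \right)} \right)} \right)} = 65 - 0 = 65 + 0 = 65$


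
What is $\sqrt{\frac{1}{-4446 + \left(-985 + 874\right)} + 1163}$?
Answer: $\frac{\sqrt{492880470}}{651} \approx 34.103$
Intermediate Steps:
$\sqrt{\frac{1}{-4446 + \left(-985 + 874\right)} + 1163} = \sqrt{\frac{1}{-4446 - 111} + 1163} = \sqrt{\frac{1}{-4557} + 1163} = \sqrt{- \frac{1}{4557} + 1163} = \sqrt{\frac{5299790}{4557}} = \frac{\sqrt{492880470}}{651}$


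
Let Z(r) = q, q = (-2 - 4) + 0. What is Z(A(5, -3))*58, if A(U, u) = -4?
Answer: -348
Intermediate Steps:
q = -6 (q = -6 + 0 = -6)
Z(r) = -6
Z(A(5, -3))*58 = -6*58 = -348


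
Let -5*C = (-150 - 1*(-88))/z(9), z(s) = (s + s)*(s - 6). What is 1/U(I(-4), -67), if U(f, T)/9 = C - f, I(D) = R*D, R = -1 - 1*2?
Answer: -15/1589 ≈ -0.0094399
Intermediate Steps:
R = -3 (R = -1 - 2 = -3)
z(s) = 2*s*(-6 + s) (z(s) = (2*s)*(-6 + s) = 2*s*(-6 + s))
I(D) = -3*D
C = 31/135 (C = -(-150 - 1*(-88))/(5*(2*9*(-6 + 9))) = -(-150 + 88)/(5*(2*9*3)) = -(-62)/(5*54) = -⅕*(-31/27) = 31/135 ≈ 0.22963)
U(f, T) = 31/15 - 9*f (U(f, T) = 9*(31/135 - f) = 31/15 - 9*f)
1/U(I(-4), -67) = 1/(31/15 - (-27)*(-4)) = 1/(31/15 - 9*12) = 1/(31/15 - 108) = 1/(-1589/15) = -15/1589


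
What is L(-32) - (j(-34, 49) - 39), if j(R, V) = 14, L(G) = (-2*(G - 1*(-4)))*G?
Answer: -1767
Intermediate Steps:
L(G) = G*(-8 - 2*G) (L(G) = (-2*(G + 4))*G = (-2*(4 + G))*G = (-8 - 2*G)*G = G*(-8 - 2*G))
L(-32) - (j(-34, 49) - 39) = -2*(-32)*(4 - 32) - (14 - 39) = -2*(-32)*(-28) - 1*(-25) = -1792 + 25 = -1767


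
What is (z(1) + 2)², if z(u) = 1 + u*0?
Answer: 9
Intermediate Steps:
z(u) = 1 (z(u) = 1 + 0 = 1)
(z(1) + 2)² = (1 + 2)² = 3² = 9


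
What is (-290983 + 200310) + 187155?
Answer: 96482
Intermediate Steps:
(-290983 + 200310) + 187155 = -90673 + 187155 = 96482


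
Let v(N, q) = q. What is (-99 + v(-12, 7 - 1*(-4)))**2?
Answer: 7744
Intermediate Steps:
(-99 + v(-12, 7 - 1*(-4)))**2 = (-99 + (7 - 1*(-4)))**2 = (-99 + (7 + 4))**2 = (-99 + 11)**2 = (-88)**2 = 7744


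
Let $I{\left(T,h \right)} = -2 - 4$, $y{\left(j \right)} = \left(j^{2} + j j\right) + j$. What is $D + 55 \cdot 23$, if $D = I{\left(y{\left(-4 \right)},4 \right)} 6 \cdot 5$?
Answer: $1085$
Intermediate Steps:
$y{\left(j \right)} = j + 2 j^{2}$ ($y{\left(j \right)} = \left(j^{2} + j^{2}\right) + j = 2 j^{2} + j = j + 2 j^{2}$)
$I{\left(T,h \right)} = -6$
$D = -180$ ($D = \left(-6\right) 6 \cdot 5 = \left(-36\right) 5 = -180$)
$D + 55 \cdot 23 = -180 + 55 \cdot 23 = -180 + 1265 = 1085$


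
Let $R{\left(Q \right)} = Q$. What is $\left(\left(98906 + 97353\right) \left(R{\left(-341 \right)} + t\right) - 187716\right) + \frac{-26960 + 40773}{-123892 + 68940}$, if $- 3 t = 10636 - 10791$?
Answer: $- \frac{9392173875359}{164856} \approx -5.6972 \cdot 10^{7}$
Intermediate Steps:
$t = \frac{155}{3}$ ($t = - \frac{10636 - 10791}{3} = \left(- \frac{1}{3}\right) \left(-155\right) = \frac{155}{3} \approx 51.667$)
$\left(\left(98906 + 97353\right) \left(R{\left(-341 \right)} + t\right) - 187716\right) + \frac{-26960 + 40773}{-123892 + 68940} = \left(\left(98906 + 97353\right) \left(-341 + \frac{155}{3}\right) - 187716\right) + \frac{-26960 + 40773}{-123892 + 68940} = \left(196259 \left(- \frac{868}{3}\right) - 187716\right) + \frac{13813}{-54952} = \left(- \frac{170352812}{3} - 187716\right) + 13813 \left(- \frac{1}{54952}\right) = - \frac{170915960}{3} - \frac{13813}{54952} = - \frac{9392173875359}{164856}$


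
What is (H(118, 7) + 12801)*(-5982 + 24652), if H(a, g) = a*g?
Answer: 254416090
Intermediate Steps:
(H(118, 7) + 12801)*(-5982 + 24652) = (118*7 + 12801)*(-5982 + 24652) = (826 + 12801)*18670 = 13627*18670 = 254416090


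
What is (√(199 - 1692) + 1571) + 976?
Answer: 2547 + I*√1493 ≈ 2547.0 + 38.639*I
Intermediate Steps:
(√(199 - 1692) + 1571) + 976 = (√(-1493) + 1571) + 976 = (I*√1493 + 1571) + 976 = (1571 + I*√1493) + 976 = 2547 + I*√1493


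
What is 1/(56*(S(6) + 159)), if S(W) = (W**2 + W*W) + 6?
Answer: 1/13272 ≈ 7.5347e-5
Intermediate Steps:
S(W) = 6 + 2*W**2 (S(W) = (W**2 + W**2) + 6 = 2*W**2 + 6 = 6 + 2*W**2)
1/(56*(S(6) + 159)) = 1/(56*((6 + 2*6**2) + 159)) = 1/(56*((6 + 2*36) + 159)) = 1/(56*((6 + 72) + 159)) = 1/(56*(78 + 159)) = 1/(56*237) = 1/13272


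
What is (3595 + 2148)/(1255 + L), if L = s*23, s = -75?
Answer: -5743/470 ≈ -12.219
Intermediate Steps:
L = -1725 (L = -75*23 = -1725)
(3595 + 2148)/(1255 + L) = (3595 + 2148)/(1255 - 1725) = 5743/(-470) = 5743*(-1/470) = -5743/470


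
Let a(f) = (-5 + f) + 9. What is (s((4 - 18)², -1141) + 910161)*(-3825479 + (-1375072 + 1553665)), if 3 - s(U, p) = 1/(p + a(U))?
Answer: -3123427756341950/941 ≈ -3.3193e+12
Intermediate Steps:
a(f) = 4 + f
s(U, p) = 3 - 1/(4 + U + p) (s(U, p) = 3 - 1/(p + (4 + U)) = 3 - 1/(4 + U + p))
(s((4 - 18)², -1141) + 910161)*(-3825479 + (-1375072 + 1553665)) = ((11 + 3*(4 - 18)² + 3*(-1141))/(4 + (4 - 18)² - 1141) + 910161)*(-3825479 + (-1375072 + 1553665)) = ((11 + 3*(-14)² - 3423)/(4 + (-14)² - 1141) + 910161)*(-3825479 + 178593) = ((11 + 3*196 - 3423)/(4 + 196 - 1141) + 910161)*(-3646886) = ((11 + 588 - 3423)/(-941) + 910161)*(-3646886) = (-1/941*(-2824) + 910161)*(-3646886) = (2824/941 + 910161)*(-3646886) = (856464325/941)*(-3646886) = -3123427756341950/941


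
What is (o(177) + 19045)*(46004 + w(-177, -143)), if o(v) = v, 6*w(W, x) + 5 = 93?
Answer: 2653712432/3 ≈ 8.8457e+8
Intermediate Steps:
w(W, x) = 44/3 (w(W, x) = -⅚ + (⅙)*93 = -⅚ + 31/2 = 44/3)
(o(177) + 19045)*(46004 + w(-177, -143)) = (177 + 19045)*(46004 + 44/3) = 19222*(138056/3) = 2653712432/3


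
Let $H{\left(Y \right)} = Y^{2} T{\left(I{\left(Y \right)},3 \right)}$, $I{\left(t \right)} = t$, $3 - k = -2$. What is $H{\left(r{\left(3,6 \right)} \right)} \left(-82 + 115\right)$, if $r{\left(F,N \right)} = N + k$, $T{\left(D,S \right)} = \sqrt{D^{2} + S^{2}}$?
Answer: $3993 \sqrt{130} \approx 45527.0$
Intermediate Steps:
$k = 5$ ($k = 3 - -2 = 3 + 2 = 5$)
$r{\left(F,N \right)} = 5 + N$ ($r{\left(F,N \right)} = N + 5 = 5 + N$)
$H{\left(Y \right)} = Y^{2} \sqrt{9 + Y^{2}}$ ($H{\left(Y \right)} = Y^{2} \sqrt{Y^{2} + 3^{2}} = Y^{2} \sqrt{Y^{2} + 9} = Y^{2} \sqrt{9 + Y^{2}}$)
$H{\left(r{\left(3,6 \right)} \right)} \left(-82 + 115\right) = \left(5 + 6\right)^{2} \sqrt{9 + \left(5 + 6\right)^{2}} \left(-82 + 115\right) = 11^{2} \sqrt{9 + 11^{2}} \cdot 33 = 121 \sqrt{9 + 121} \cdot 33 = 121 \sqrt{130} \cdot 33 = 3993 \sqrt{130}$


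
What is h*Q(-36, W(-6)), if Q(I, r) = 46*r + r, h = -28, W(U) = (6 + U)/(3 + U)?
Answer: 0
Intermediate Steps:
W(U) = (6 + U)/(3 + U)
Q(I, r) = 47*r
h*Q(-36, W(-6)) = -1316*(6 - 6)/(3 - 6) = -1316*0/(-3) = -1316*(-⅓*0) = -1316*0 = -28*0 = 0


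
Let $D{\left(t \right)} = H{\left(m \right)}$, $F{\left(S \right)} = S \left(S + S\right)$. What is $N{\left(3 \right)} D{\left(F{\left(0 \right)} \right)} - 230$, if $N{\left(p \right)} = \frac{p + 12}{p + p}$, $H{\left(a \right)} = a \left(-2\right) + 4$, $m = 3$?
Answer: $-235$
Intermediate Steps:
$F{\left(S \right)} = 2 S^{2}$ ($F{\left(S \right)} = S 2 S = 2 S^{2}$)
$H{\left(a \right)} = 4 - 2 a$ ($H{\left(a \right)} = - 2 a + 4 = 4 - 2 a$)
$D{\left(t \right)} = -2$ ($D{\left(t \right)} = 4 - 6 = -2$)
$N{\left(p \right)} = \frac{12 + p}{2 p}$
$N{\left(3 \right)} D{\left(F{\left(0 \right)} \right)} - 230 = \frac{12 + 3}{2 \cdot 3} \left(-2\right) - 230 = \frac{1}{2} \cdot \frac{1}{3} \cdot 15 \left(-2\right) - 230 = \frac{5}{2} \left(-2\right) - 230 = -5 - 230 = -235$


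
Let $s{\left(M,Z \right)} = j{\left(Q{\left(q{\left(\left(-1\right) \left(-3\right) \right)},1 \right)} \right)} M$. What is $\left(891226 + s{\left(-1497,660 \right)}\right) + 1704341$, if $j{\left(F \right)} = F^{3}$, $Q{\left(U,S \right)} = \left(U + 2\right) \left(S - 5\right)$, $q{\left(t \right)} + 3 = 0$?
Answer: $2499759$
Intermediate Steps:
$q{\left(t \right)} = -3$ ($q{\left(t \right)} = -3 + 0 = -3$)
$Q{\left(U,S \right)} = \left(-5 + S\right) \left(2 + U\right)$ ($Q{\left(U,S \right)} = \left(2 + U\right) \left(-5 + S\right) = \left(-5 + S\right) \left(2 + U\right)$)
$s{\left(M,Z \right)} = 64 M$ ($s{\left(M,Z \right)} = \left(-10 - -15 + 2 \cdot 1 + 1 \left(-3\right)\right)^{3} M = \left(-10 + 15 + 2 - 3\right)^{3} M = 4^{3} M = 64 M$)
$\left(891226 + s{\left(-1497,660 \right)}\right) + 1704341 = \left(891226 + 64 \left(-1497\right)\right) + 1704341 = \left(891226 - 95808\right) + 1704341 = 795418 + 1704341 = 2499759$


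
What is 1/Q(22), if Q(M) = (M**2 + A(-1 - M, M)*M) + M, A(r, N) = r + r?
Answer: -1/506 ≈ -0.0019763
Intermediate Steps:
A(r, N) = 2*r
Q(M) = M + M**2 + M*(-2 - 2*M) (Q(M) = (M**2 + (2*(-1 - M))*M) + M = (M**2 + (-2 - 2*M)*M) + M = (M**2 + M*(-2 - 2*M)) + M = M + M**2 + M*(-2 - 2*M))
1/Q(22) = 1/(22*(-1 - 1*22)) = 1/(22*(-1 - 22)) = 1/(22*(-23)) = 1/(-506) = -1/506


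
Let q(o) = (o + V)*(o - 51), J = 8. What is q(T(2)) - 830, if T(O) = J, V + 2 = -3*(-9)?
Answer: -2249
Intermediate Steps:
V = 25 (V = -2 - 3*(-9) = -2 + 27 = 25)
T(O) = 8
q(o) = (-51 + o)*(25 + o) (q(o) = (o + 25)*(o - 51) = (25 + o)*(-51 + o) = (-51 + o)*(25 + o))
q(T(2)) - 830 = (-1275 + 8² - 26*8) - 830 = (-1275 + 64 - 208) - 830 = -1419 - 830 = -2249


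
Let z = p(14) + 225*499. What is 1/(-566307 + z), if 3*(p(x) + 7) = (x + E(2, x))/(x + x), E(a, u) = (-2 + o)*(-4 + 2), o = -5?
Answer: -3/1362116 ≈ -2.2025e-6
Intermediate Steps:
E(a, u) = 14 (E(a, u) = (-2 - 5)*(-4 + 2) = -7*(-2) = 14)
p(x) = -7 + (14 + x)/(6*x) (p(x) = -7 + ((x + 14)/(x + x))/3 = -7 + ((14 + x)/((2*x)))/3 = -7 + ((14 + x)*(1/(2*x)))/3 = -7 + ((14 + x)/(2*x))/3 = -7 + (14 + x)/(6*x))
z = 336805/3 (z = (1/6)*(14 - 41*14)/14 + 225*499 = (1/6)*(1/14)*(14 - 574) + 112275 = (1/6)*(1/14)*(-560) + 112275 = -20/3 + 112275 = 336805/3 ≈ 1.1227e+5)
1/(-566307 + z) = 1/(-566307 + 336805/3) = 1/(-1362116/3) = -3/1362116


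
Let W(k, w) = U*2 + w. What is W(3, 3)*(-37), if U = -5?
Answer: 259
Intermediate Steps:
W(k, w) = -10 + w (W(k, w) = -5*2 + w = -10 + w)
W(3, 3)*(-37) = (-10 + 3)*(-37) = -7*(-37) = 259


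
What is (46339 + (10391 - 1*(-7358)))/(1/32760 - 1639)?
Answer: -2099522880/53693639 ≈ -39.102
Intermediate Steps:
(46339 + (10391 - 1*(-7358)))/(1/32760 - 1639) = (46339 + (10391 + 7358))/(1/32760 - 1639) = (46339 + 17749)/(-53693639/32760) = 64088*(-32760/53693639) = -2099522880/53693639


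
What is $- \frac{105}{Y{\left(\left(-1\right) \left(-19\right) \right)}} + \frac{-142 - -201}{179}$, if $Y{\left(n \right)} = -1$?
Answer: $\frac{18854}{179} \approx 105.33$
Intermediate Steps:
$- \frac{105}{Y{\left(\left(-1\right) \left(-19\right) \right)}} + \frac{-142 - -201}{179} = - \frac{105}{-1} + \frac{-142 - -201}{179} = \left(-105\right) \left(-1\right) + \left(-142 + 201\right) \frac{1}{179} = 105 + 59 \cdot \frac{1}{179} = 105 + \frac{59}{179} = \frac{18854}{179}$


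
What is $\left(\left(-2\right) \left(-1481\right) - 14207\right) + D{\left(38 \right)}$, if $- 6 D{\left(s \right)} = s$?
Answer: $- \frac{33754}{3} \approx -11251.0$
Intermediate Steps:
$D{\left(s \right)} = - \frac{s}{6}$
$\left(\left(-2\right) \left(-1481\right) - 14207\right) + D{\left(38 \right)} = \left(\left(-2\right) \left(-1481\right) - 14207\right) - \frac{19}{3} = \left(2962 - 14207\right) - \frac{19}{3} = -11245 - \frac{19}{3} = - \frac{33754}{3}$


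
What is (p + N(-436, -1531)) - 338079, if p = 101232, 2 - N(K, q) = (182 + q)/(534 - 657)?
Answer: -29133284/123 ≈ -2.3686e+5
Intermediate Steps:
N(K, q) = 428/123 + q/123 (N(K, q) = 2 - (182 + q)/(534 - 657) = 2 - (182 + q)/(-123) = 2 - (182 + q)*(-1)/123 = 2 - (-182/123 - q/123) = 2 + (182/123 + q/123) = 428/123 + q/123)
(p + N(-436, -1531)) - 338079 = (101232 + (428/123 + (1/123)*(-1531))) - 338079 = (101232 + (428/123 - 1531/123)) - 338079 = (101232 - 1103/123) - 338079 = 12450433/123 - 338079 = -29133284/123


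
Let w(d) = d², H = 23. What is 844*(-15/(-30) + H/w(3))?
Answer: 23210/9 ≈ 2578.9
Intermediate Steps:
844*(-15/(-30) + H/w(3)) = 844*(-15/(-30) + 23/(3²)) = 844*(-15*(-1/30) + 23/9) = 844*(½ + 23*(⅑)) = 844*(½ + 23/9) = 844*(55/18) = 23210/9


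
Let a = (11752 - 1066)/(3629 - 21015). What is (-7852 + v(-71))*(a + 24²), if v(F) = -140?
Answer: -39974585400/8693 ≈ -4.5985e+6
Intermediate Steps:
a = -5343/8693 (a = 10686/(-17386) = 10686*(-1/17386) = -5343/8693 ≈ -0.61463)
(-7852 + v(-71))*(a + 24²) = (-7852 - 140)*(-5343/8693 + 24²) = -7992*(-5343/8693 + 576) = -7992*5001825/8693 = -39974585400/8693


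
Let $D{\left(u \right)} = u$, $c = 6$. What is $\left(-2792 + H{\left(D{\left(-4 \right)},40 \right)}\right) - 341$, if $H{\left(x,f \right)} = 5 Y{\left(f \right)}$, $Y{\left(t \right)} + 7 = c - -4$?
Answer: $-3118$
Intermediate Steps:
$Y{\left(t \right)} = 3$ ($Y{\left(t \right)} = -7 + \left(6 - -4\right) = -7 + \left(6 + 4\right) = -7 + 10 = 3$)
$H{\left(x,f \right)} = 15$ ($H{\left(x,f \right)} = 5 \cdot 3 = 15$)
$\left(-2792 + H{\left(D{\left(-4 \right)},40 \right)}\right) - 341 = \left(-2792 + 15\right) - 341 = -2777 - 341 = -3118$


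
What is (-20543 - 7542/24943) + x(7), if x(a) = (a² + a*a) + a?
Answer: -509792576/24943 ≈ -20438.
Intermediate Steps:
x(a) = a + 2*a² (x(a) = (a² + a²) + a = 2*a² + a = a + 2*a²)
(-20543 - 7542/24943) + x(7) = (-20543 - 7542/24943) + 7*(1 + 2*7) = (-20543 - 7542*1/24943) + 7*(1 + 14) = (-20543 - 7542/24943) + 7*15 = -512411591/24943 + 105 = -509792576/24943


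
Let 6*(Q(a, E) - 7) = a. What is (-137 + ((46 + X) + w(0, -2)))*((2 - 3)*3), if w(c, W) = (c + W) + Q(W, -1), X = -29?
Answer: 346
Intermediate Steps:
Q(a, E) = 7 + a/6
w(c, W) = 7 + c + 7*W/6 (w(c, W) = (c + W) + (7 + W/6) = (W + c) + (7 + W/6) = 7 + c + 7*W/6)
(-137 + ((46 + X) + w(0, -2)))*((2 - 3)*3) = (-137 + ((46 - 29) + (7 + 0 + (7/6)*(-2))))*((2 - 3)*3) = (-137 + (17 + (7 + 0 - 7/3)))*(-1*3) = (-137 + (17 + 14/3))*(-3) = (-137 + 65/3)*(-3) = -346/3*(-3) = 346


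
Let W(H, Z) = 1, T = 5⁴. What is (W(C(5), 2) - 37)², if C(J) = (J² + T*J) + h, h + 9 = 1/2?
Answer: 1296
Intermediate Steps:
T = 625
h = -17/2 (h = -9 + 1/2 = -9 + ½ = -17/2 ≈ -8.5000)
C(J) = -17/2 + J² + 625*J (C(J) = (J² + 625*J) - 17/2 = -17/2 + J² + 625*J)
(W(C(5), 2) - 37)² = (1 - 37)² = (-36)² = 1296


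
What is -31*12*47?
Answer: -17484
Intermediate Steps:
-31*12*47 = -372*47 = -17484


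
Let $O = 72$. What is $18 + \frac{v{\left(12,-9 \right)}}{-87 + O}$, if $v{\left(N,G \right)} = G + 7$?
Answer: $\frac{272}{15} \approx 18.133$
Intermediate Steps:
$v{\left(N,G \right)} = 7 + G$
$18 + \frac{v{\left(12,-9 \right)}}{-87 + O} = 18 + \frac{7 - 9}{-87 + 72} = 18 - \frac{2}{-15} = 18 - - \frac{2}{15} = 18 + \frac{2}{15} = \frac{272}{15}$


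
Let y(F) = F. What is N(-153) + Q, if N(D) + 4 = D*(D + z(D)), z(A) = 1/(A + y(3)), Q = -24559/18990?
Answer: 1111139402/47475 ≈ 23405.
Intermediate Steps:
Q = -24559/18990 (Q = -24559*1/18990 = -24559/18990 ≈ -1.2933)
z(A) = 1/(3 + A) (z(A) = 1/(A + 3) = 1/(3 + A))
N(D) = -4 + D*(D + 1/(3 + D))
N(-153) + Q = (-153 + (-4 + (-153)²)*(3 - 153))/(3 - 153) - 24559/18990 = (-153 + (-4 + 23409)*(-150))/(-150) - 24559/18990 = -(-153 + 23405*(-150))/150 - 24559/18990 = -(-153 - 3510750)/150 - 24559/18990 = -1/150*(-3510903) - 24559/18990 = 1170301/50 - 24559/18990 = 1111139402/47475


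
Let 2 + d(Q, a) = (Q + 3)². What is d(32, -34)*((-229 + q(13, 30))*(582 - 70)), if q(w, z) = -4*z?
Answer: -218535424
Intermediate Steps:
d(Q, a) = -2 + (3 + Q)² (d(Q, a) = -2 + (Q + 3)² = -2 + (3 + Q)²)
d(32, -34)*((-229 + q(13, 30))*(582 - 70)) = (-2 + (3 + 32)²)*((-229 - 4*30)*(582 - 70)) = (-2 + 35²)*((-229 - 120)*512) = (-2 + 1225)*(-349*512) = 1223*(-178688) = -218535424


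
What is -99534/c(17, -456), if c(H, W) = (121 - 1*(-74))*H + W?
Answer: -33178/953 ≈ -34.814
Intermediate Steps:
c(H, W) = W + 195*H (c(H, W) = (121 + 74)*H + W = 195*H + W = W + 195*H)
-99534/c(17, -456) = -99534/(-456 + 195*17) = -99534/(-456 + 3315) = -99534/2859 = -99534*1/2859 = -33178/953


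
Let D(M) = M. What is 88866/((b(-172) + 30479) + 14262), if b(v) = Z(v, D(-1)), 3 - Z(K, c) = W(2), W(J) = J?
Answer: 14811/7457 ≈ 1.9862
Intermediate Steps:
Z(K, c) = 1 (Z(K, c) = 3 - 1*2 = 3 - 2 = 1)
b(v) = 1
88866/((b(-172) + 30479) + 14262) = 88866/((1 + 30479) + 14262) = 88866/(30480 + 14262) = 88866/44742 = 88866*(1/44742) = 14811/7457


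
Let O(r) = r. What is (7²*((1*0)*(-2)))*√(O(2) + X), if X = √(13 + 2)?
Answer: 0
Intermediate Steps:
X = √15 ≈ 3.8730
(7²*((1*0)*(-2)))*√(O(2) + X) = (7²*((1*0)*(-2)))*√(2 + √15) = (49*(0*(-2)))*√(2 + √15) = (49*0)*√(2 + √15) = 0*√(2 + √15) = 0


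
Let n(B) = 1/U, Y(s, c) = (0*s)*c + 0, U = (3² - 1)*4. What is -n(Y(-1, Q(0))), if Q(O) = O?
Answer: -1/32 ≈ -0.031250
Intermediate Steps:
U = 32 (U = (9 - 1)*4 = 8*4 = 32)
Y(s, c) = 0 (Y(s, c) = 0*c + 0 = 0 + 0 = 0)
n(B) = 1/32
-n(Y(-1, Q(0))) = -1*1/32 = -1/32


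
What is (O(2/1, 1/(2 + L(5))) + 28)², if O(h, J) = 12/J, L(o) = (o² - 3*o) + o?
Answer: 53824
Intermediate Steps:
L(o) = o² - 2*o
(O(2/1, 1/(2 + L(5))) + 28)² = (12/(1/(2 + 5*(-2 + 5))) + 28)² = (12/(1/(2 + 5*3)) + 28)² = (12/(1/(2 + 15)) + 28)² = (12/(1/17) + 28)² = (12*17 + 28)² = (204 + 28)² = 232² = 53824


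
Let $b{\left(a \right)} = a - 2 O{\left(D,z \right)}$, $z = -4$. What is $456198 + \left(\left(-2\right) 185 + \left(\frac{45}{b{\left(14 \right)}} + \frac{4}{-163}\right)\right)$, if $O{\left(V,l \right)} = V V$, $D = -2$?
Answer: $\frac{148602365}{326} \approx 4.5584 \cdot 10^{5}$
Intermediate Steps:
$O{\left(V,l \right)} = V^{2}$
$b{\left(a \right)} = -8 + a$ ($b{\left(a \right)} = a - 2 \left(-2\right)^{2} = a - 8 = -8 + a$)
$456198 + \left(\left(-2\right) 185 + \left(\frac{45}{b{\left(14 \right)}} + \frac{4}{-163}\right)\right) = 456198 + \left(\left(-2\right) 185 + \left(\frac{45}{-8 + 14} + \frac{4}{-163}\right)\right) = 456198 - \left(\frac{60314}{163} - \frac{15}{2}\right) = 456198 + \left(-370 + \left(45 \cdot \frac{1}{6} - \frac{4}{163}\right)\right) = 456198 + \left(-370 + \left(\frac{15}{2} - \frac{4}{163}\right)\right) = 456198 + \left(-370 + \frac{2437}{326}\right) = 456198 - \frac{118183}{326} = \frac{148602365}{326}$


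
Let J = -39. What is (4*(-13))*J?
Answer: 2028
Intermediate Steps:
(4*(-13))*J = (4*(-13))*(-39) = -52*(-39) = 2028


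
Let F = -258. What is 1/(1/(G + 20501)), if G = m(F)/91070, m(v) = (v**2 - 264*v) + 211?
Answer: 1867160957/91070 ≈ 20502.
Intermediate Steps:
m(v) = 211 + v**2 - 264*v
G = 134887/91070 (G = (211 + (-258)**2 - 264*(-258))/91070 = (211 + 66564 + 68112)*(1/91070) = 134887*(1/91070) = 134887/91070 ≈ 1.4811)
1/(1/(G + 20501)) = 1/(1/(134887/91070 + 20501)) = 1/(1/(1867160957/91070)) = 1/(91070/1867160957) = 1867160957/91070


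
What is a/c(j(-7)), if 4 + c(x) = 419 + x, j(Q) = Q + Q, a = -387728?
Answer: -387728/401 ≈ -966.90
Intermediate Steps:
j(Q) = 2*Q
c(x) = 415 + x (c(x) = -4 + (419 + x) = 415 + x)
a/c(j(-7)) = -387728/(415 + 2*(-7)) = -387728/(415 - 14) = -387728/401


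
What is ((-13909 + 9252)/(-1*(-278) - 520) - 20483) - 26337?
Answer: -11325783/242 ≈ -46801.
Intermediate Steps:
((-13909 + 9252)/(-1*(-278) - 520) - 20483) - 26337 = (-4657/(278 - 520) - 20483) - 26337 = (-4657/(-242) - 20483) - 26337 = (-4657*(-1/242) - 20483) - 26337 = (4657/242 - 20483) - 26337 = -4952229/242 - 26337 = -11325783/242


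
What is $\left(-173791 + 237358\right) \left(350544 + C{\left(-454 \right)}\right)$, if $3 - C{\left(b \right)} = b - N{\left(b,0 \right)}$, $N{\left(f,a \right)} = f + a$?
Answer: $22283221149$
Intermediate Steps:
$N{\left(f,a \right)} = a + f$
$C{\left(b \right)} = 3$ ($C{\left(b \right)} = 3 - \left(b - \left(0 + b\right)\right) = 3 - \left(b - b\right) = 3 - 0 = 3 + 0 = 3$)
$\left(-173791 + 237358\right) \left(350544 + C{\left(-454 \right)}\right) = \left(-173791 + 237358\right) \left(350544 + 3\right) = 63567 \cdot 350547 = 22283221149$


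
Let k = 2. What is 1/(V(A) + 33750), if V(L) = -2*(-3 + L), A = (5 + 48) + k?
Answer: 1/33646 ≈ 2.9721e-5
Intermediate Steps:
A = 55 (A = (5 + 48) + 2 = 53 + 2 = 55)
V(L) = 6 - 2*L
1/(V(A) + 33750) = 1/((6 - 2*55) + 33750) = 1/((6 - 110) + 33750) = 1/(-104 + 33750) = 1/33646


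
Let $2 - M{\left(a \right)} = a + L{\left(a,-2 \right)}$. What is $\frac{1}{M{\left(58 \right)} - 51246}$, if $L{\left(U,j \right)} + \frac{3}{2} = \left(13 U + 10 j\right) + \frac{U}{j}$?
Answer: $- \frac{2}{104011} \approx -1.9229 \cdot 10^{-5}$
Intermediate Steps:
$L{\left(U,j \right)} = - \frac{3}{2} + 10 j + 13 U + \frac{U}{j}$ ($L{\left(U,j \right)} = - \frac{3}{2} + \left(\left(13 U + 10 j\right) + \frac{U}{j}\right) = - \frac{3}{2} + \left(\left(10 j + 13 U\right) + \frac{U}{j}\right) = - \frac{3}{2} + \left(10 j + 13 U + \frac{U}{j}\right) = - \frac{3}{2} + 10 j + 13 U + \frac{U}{j}$)
$M{\left(a \right)} = \frac{47}{2} - \frac{27 a}{2}$ ($M{\left(a \right)} = 2 - \left(a + \left(- \frac{3}{2} + 10 \left(-2\right) + 13 a + \frac{a}{-2}\right)\right) = 2 - \left(a + \left(- \frac{3}{2} - 20 + 13 a + a \left(- \frac{1}{2}\right)\right)\right) = 2 - \left(a - \left(\frac{43}{2} - \frac{25 a}{2}\right)\right) = 2 - \left(a + \left(- \frac{43}{2} + \frac{25 a}{2}\right)\right) = 2 - \left(- \frac{43}{2} + \frac{27 a}{2}\right) = \frac{47}{2} - \frac{27 a}{2}$)
$\frac{1}{M{\left(58 \right)} - 51246} = \frac{1}{\left(\frac{47}{2} - 783\right) - 51246} = \frac{1}{- \frac{1519}{2} - 51246} = \frac{1}{- \frac{104011}{2}} = - \frac{2}{104011}$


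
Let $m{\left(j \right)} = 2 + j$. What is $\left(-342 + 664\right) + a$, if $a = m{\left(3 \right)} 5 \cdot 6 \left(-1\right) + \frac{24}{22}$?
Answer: $\frac{1904}{11} \approx 173.09$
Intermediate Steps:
$a = - \frac{1638}{11}$ ($a = \left(2 + 3\right) 5 \cdot 6 \left(-1\right) + \frac{24}{22} = 5 \cdot 30 \left(-1\right) + 24 \cdot \frac{1}{22} = 5 \left(-30\right) + \frac{12}{11} = -150 + \frac{12}{11} = - \frac{1638}{11} \approx -148.91$)
$\left(-342 + 664\right) + a = \left(-342 + 664\right) - \frac{1638}{11} = 322 - \frac{1638}{11} = \frac{1904}{11}$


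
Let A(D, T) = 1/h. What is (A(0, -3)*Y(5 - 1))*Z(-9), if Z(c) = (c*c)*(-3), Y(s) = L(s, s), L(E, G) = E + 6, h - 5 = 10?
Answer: -162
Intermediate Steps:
h = 15 (h = 5 + 10 = 15)
L(E, G) = 6 + E
A(D, T) = 1/15
Y(s) = 6 + s
Z(c) = -3*c² (Z(c) = c²*(-3) = -3*c²)
(A(0, -3)*Y(5 - 1))*Z(-9) = ((6 + (5 - 1))/15)*(-3*(-9)²) = ((6 + 4)/15)*(-3*81) = ((1/15)*10)*(-243) = (⅔)*(-243) = -162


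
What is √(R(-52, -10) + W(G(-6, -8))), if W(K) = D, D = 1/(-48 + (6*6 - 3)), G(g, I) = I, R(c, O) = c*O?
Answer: √116985/15 ≈ 22.802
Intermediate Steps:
R(c, O) = O*c
D = -1/15 (D = 1/(-48 + (36 - 3)) = 1/(-48 + 33) = 1/(-15) = -1/15 ≈ -0.066667)
W(K) = -1/15
√(R(-52, -10) + W(G(-6, -8))) = √(-10*(-52) - 1/15) = √(520 - 1/15) = √(7799/15) = √116985/15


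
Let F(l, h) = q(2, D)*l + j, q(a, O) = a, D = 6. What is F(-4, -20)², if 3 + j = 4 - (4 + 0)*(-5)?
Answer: 169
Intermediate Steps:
j = 21 (j = -3 + (4 - (4 + 0)*(-5)) = -3 + (4 - 4*(-5)) = -3 + (4 - 1*(-20)) = -3 + (4 + 20) = -3 + 24 = 21)
F(l, h) = 21 + 2*l (F(l, h) = 2*l + 21 = 21 + 2*l)
F(-4, -20)² = (21 + 2*(-4))² = (21 - 8)² = 13² = 169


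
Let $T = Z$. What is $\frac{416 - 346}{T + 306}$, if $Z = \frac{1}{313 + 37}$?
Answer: $\frac{24500}{107101} \approx 0.22876$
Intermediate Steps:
$Z = \frac{1}{350} \approx 0.0028571$
$T = \frac{1}{350} \approx 0.0028571$
$\frac{416 - 346}{T + 306} = \frac{416 - 346}{\frac{1}{350} + 306} = \frac{70}{\frac{107101}{350}} = 70 \cdot \frac{350}{107101} = \frac{24500}{107101}$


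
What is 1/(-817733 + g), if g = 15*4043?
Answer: -1/757088 ≈ -1.3209e-6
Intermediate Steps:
g = 60645
1/(-817733 + g) = 1/(-817733 + 60645) = 1/(-757088) = -1/757088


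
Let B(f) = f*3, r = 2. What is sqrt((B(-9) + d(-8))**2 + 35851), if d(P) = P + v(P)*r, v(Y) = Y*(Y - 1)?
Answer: 2*sqrt(11933) ≈ 218.48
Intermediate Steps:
v(Y) = Y*(-1 + Y)
d(P) = P + 2*P*(-1 + P) (d(P) = P + (P*(-1 + P))*2 = P + 2*P*(-1 + P))
B(f) = 3*f
sqrt((B(-9) + d(-8))**2 + 35851) = sqrt((3*(-9) - 8*(-1 + 2*(-8)))**2 + 35851) = sqrt((-27 - 8*(-1 - 16))**2 + 35851) = sqrt((-27 - 8*(-17))**2 + 35851) = sqrt((-27 + 136)**2 + 35851) = sqrt(109**2 + 35851) = sqrt(11881 + 35851) = sqrt(47732) = 2*sqrt(11933)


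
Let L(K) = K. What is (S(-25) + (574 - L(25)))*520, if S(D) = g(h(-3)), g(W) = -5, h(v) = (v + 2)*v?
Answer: 282880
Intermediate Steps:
h(v) = v*(2 + v) (h(v) = (2 + v)*v = v*(2 + v))
S(D) = -5
(S(-25) + (574 - L(25)))*520 = (-5 + (574 - 1*25))*520 = (-5 + (574 - 25))*520 = (-5 + 549)*520 = 544*520 = 282880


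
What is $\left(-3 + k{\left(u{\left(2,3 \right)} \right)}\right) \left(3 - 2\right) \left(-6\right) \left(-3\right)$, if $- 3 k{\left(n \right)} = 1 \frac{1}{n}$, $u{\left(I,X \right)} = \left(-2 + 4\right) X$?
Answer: $-55$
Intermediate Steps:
$u{\left(I,X \right)} = 2 X$
$k{\left(n \right)} = - \frac{1}{3 n}$ ($k{\left(n \right)} = - \frac{1 \frac{1}{n}}{3} = - \frac{1}{3 n}$)
$\left(-3 + k{\left(u{\left(2,3 \right)} \right)}\right) \left(3 - 2\right) \left(-6\right) \left(-3\right) = \left(-3 - \frac{1}{3 \cdot 2 \cdot 3}\right) \left(3 - 2\right) \left(-6\right) \left(-3\right) = \left(-3 - \frac{1}{3 \cdot 6}\right) 1 \left(-6\right) \left(-3\right) = \left(-3 - \frac{1}{18}\right) 1 \left(-6\right) \left(-3\right) = \left(- \frac{55}{18}\right) 1 \left(-6\right) \left(-3\right) = \left(- \frac{55}{18}\right) \left(-6\right) \left(-3\right) = \frac{55}{3} \left(-3\right) = -55$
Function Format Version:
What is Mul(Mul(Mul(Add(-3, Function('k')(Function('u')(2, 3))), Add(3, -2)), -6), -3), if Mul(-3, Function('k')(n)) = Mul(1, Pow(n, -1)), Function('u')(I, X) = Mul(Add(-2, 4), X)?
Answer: -55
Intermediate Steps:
Function('u')(I, X) = Mul(2, X)
Function('k')(n) = Mul(Rational(-1, 3), Pow(n, -1)) (Function('k')(n) = Mul(Rational(-1, 3), Mul(1, Pow(n, -1))) = Mul(Rational(-1, 3), Pow(n, -1)))
Mul(Mul(Mul(Add(-3, Function('k')(Function('u')(2, 3))), Add(3, -2)), -6), -3) = Mul(Mul(Mul(Add(-3, Mul(Rational(-1, 3), Pow(Mul(2, 3), -1))), Add(3, -2)), -6), -3) = Mul(Mul(Mul(Add(-3, Mul(Rational(-1, 3), Pow(6, -1))), 1), -6), -3) = Mul(Mul(Mul(Add(-3, Mul(Rational(-1, 3), Rational(1, 6))), 1), -6), -3) = Mul(Mul(Mul(Add(-3, Rational(-1, 18)), 1), -6), -3) = Mul(Mul(Mul(Rational(-55, 18), 1), -6), -3) = Mul(Mul(Rational(-55, 18), -6), -3) = Mul(Rational(55, 3), -3) = -55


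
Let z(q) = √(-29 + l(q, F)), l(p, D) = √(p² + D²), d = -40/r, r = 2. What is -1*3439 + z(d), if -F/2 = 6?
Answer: -3439 + I*√(29 - 4*√34) ≈ -3439.0 + 2.3825*I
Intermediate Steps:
d = -20 (d = -40/2 = -40*½ = -20)
F = -12 (F = -2*6 = -12)
l(p, D) = √(D² + p²)
z(q) = √(-29 + √(144 + q²)) (z(q) = √(-29 + √((-12)² + q²)) = √(-29 + √(144 + q²)))
-1*3439 + z(d) = -1*3439 + √(-29 + √(144 + (-20)²)) = -3439 + √(-29 + √(144 + 400)) = -3439 + √(-29 + √544) = -3439 + √(-29 + 4*√34)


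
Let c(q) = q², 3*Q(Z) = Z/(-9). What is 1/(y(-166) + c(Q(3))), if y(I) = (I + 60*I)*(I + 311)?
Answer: -81/118929869 ≈ -6.8107e-7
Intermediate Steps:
Q(Z) = -Z/27 (Q(Z) = (Z/(-9))/3 = (Z*(-⅑))/3 = (-Z/9)/3 = -Z/27)
y(I) = 61*I*(311 + I) (y(I) = (61*I)*(311 + I) = 61*I*(311 + I))
1/(y(-166) + c(Q(3))) = 1/(61*(-166)*(311 - 166) + (-1/27*3)²) = 1/(61*(-166)*145 + (-⅑)²) = 1/(-1468270 + 1/81) = 1/(-118929869/81) = -81/118929869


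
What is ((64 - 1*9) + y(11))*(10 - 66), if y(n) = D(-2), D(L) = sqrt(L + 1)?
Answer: -3080 - 56*I ≈ -3080.0 - 56.0*I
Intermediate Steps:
D(L) = sqrt(1 + L)
y(n) = I (y(n) = sqrt(1 - 2) = sqrt(-1) = I)
((64 - 1*9) + y(11))*(10 - 66) = ((64 - 1*9) + I)*(10 - 66) = ((64 - 9) + I)*(-56) = (55 + I)*(-56) = -3080 - 56*I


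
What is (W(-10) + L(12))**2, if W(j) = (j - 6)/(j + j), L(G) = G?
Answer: 4096/25 ≈ 163.84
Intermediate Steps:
W(j) = (-6 + j)/(2*j) (W(j) = (-6 + j)/((2*j)) = (-6 + j)*(1/(2*j)) = (-6 + j)/(2*j))
(W(-10) + L(12))**2 = ((1/2)*(-6 - 10)/(-10) + 12)**2 = ((1/2)*(-1/10)*(-16) + 12)**2 = (4/5 + 12)**2 = (64/5)**2 = 4096/25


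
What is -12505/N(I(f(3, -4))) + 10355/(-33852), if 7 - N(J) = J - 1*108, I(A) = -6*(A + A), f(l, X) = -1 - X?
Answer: -424882865/5111652 ≈ -83.120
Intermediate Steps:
I(A) = -12*A
N(J) = 115 - J (N(J) = 7 - (J - 1*108) = 7 - (J - 108) = 7 - (-108 + J) = 7 + (108 - J) = 115 - J)
-12505/N(I(f(3, -4))) + 10355/(-33852) = -12505/(115 - (-12)*(-1 - 1*(-4))) + 10355/(-33852) = -12505/(115 - (-12)*(-1 + 4)) + 10355*(-1/33852) = -12505/(115 - (-12)*3) - 10355/33852 = -12505/(115 - 1*(-36)) - 10355/33852 = -12505/(115 + 36) - 10355/33852 = -12505/151 - 10355/33852 = -424882865/5111652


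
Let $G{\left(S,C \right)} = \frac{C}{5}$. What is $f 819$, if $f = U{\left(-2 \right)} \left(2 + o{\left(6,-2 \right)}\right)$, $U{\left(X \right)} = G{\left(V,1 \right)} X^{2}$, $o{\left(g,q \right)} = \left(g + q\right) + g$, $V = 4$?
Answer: $\frac{39312}{5} \approx 7862.4$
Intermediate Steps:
$o{\left(g,q \right)} = q + 2 g$
$G{\left(S,C \right)} = \frac{C}{5}$ ($G{\left(S,C \right)} = C \frac{1}{5} = \frac{C}{5}$)
$U{\left(X \right)} = \frac{X^{2}}{5}$ ($U{\left(X \right)} = \frac{1}{5} \cdot 1 X^{2} = \frac{X^{2}}{5}$)
$f = \frac{48}{5}$ ($f = \frac{\left(-2\right)^{2}}{5} \left(2 + \left(-2 + 2 \cdot 6\right)\right) = \frac{1}{5} \cdot 4 \left(2 + \left(-2 + 12\right)\right) = \frac{4 \left(2 + 10\right)}{5} = \frac{4}{5} \cdot 12 = \frac{48}{5} \approx 9.6$)
$f 819 = \frac{48}{5} \cdot 819 = \frac{39312}{5}$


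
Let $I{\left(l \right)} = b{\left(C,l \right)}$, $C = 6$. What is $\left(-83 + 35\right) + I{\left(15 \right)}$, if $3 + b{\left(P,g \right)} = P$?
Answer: $-45$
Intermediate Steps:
$b{\left(P,g \right)} = -3 + P$
$I{\left(l \right)} = 3$ ($I{\left(l \right)} = -3 + 6 = 3$)
$\left(-83 + 35\right) + I{\left(15 \right)} = \left(-83 + 35\right) + 3 = -48 + 3 = -45$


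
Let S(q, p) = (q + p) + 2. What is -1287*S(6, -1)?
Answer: -9009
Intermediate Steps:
S(q, p) = 2 + p + q (S(q, p) = (p + q) + 2 = 2 + p + q)
-1287*S(6, -1) = -1287*(2 - 1 + 6) = -1287*7 = -9009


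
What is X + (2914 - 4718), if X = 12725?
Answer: 10921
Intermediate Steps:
X + (2914 - 4718) = 12725 + (2914 - 4718) = 12725 - 1804 = 10921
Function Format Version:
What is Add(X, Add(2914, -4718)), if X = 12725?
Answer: 10921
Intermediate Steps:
Add(X, Add(2914, -4718)) = Add(12725, Add(2914, -4718)) = Add(12725, -1804) = 10921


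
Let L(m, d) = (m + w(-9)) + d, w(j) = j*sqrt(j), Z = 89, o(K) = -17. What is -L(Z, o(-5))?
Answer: -72 + 27*I ≈ -72.0 + 27.0*I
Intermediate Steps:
w(j) = j**(3/2)
L(m, d) = d + m - 27*I (L(m, d) = (m + (-9)**(3/2)) + d = (m - 27*I) + d = d + m - 27*I)
-L(Z, o(-5)) = -(-17 + 89 - 27*I) = -(72 - 27*I) = -72 + 27*I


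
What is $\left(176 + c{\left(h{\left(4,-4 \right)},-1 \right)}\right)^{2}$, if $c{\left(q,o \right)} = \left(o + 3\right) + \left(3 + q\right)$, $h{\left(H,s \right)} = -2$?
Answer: $32041$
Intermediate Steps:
$c{\left(q,o \right)} = 6 + o + q$ ($c{\left(q,o \right)} = \left(3 + o\right) + \left(3 + q\right) = 6 + o + q$)
$\left(176 + c{\left(h{\left(4,-4 \right)},-1 \right)}\right)^{2} = \left(176 - -3\right)^{2} = \left(176 + 3\right)^{2} = 179^{2} = 32041$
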